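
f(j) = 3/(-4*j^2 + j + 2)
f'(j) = 3*(8*j - 1)/(-4*j^2 + j + 2)^2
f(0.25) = 1.50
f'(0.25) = 0.75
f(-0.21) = 1.86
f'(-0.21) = -3.09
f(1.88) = -0.29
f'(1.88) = 0.40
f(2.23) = -0.19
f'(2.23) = 0.21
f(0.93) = -5.66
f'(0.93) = 68.88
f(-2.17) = -0.16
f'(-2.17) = -0.15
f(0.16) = 1.46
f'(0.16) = 0.20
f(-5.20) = -0.03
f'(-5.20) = -0.01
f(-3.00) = -0.08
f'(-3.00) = -0.05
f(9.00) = -0.00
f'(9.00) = 0.00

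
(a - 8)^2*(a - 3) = a^3 - 19*a^2 + 112*a - 192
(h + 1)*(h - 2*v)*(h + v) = h^3 - h^2*v + h^2 - 2*h*v^2 - h*v - 2*v^2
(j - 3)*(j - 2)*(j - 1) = j^3 - 6*j^2 + 11*j - 6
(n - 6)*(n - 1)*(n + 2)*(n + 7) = n^4 + 2*n^3 - 43*n^2 - 44*n + 84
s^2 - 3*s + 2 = (s - 2)*(s - 1)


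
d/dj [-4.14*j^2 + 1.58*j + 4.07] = 1.58 - 8.28*j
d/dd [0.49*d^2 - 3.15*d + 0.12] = 0.98*d - 3.15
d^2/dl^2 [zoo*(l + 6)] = 0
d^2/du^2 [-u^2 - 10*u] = -2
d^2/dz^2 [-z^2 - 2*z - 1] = -2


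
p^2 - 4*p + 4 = (p - 2)^2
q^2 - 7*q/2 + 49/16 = (q - 7/4)^2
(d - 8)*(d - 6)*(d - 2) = d^3 - 16*d^2 + 76*d - 96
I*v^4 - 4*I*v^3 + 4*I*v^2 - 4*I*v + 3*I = (v - 3)*(v - I)*(v + I)*(I*v - I)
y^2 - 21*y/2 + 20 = (y - 8)*(y - 5/2)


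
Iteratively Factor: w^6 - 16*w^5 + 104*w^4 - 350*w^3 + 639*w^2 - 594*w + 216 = (w - 3)*(w^5 - 13*w^4 + 65*w^3 - 155*w^2 + 174*w - 72) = (w - 4)*(w - 3)*(w^4 - 9*w^3 + 29*w^2 - 39*w + 18) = (w - 4)*(w - 3)^2*(w^3 - 6*w^2 + 11*w - 6) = (w - 4)*(w - 3)^2*(w - 1)*(w^2 - 5*w + 6) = (w - 4)*(w - 3)^2*(w - 2)*(w - 1)*(w - 3)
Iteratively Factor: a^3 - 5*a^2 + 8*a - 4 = (a - 1)*(a^2 - 4*a + 4) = (a - 2)*(a - 1)*(a - 2)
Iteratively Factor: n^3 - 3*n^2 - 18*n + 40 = (n - 2)*(n^2 - n - 20) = (n - 2)*(n + 4)*(n - 5)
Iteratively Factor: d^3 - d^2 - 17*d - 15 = (d + 1)*(d^2 - 2*d - 15) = (d + 1)*(d + 3)*(d - 5)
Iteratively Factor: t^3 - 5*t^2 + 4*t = (t - 1)*(t^2 - 4*t) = (t - 4)*(t - 1)*(t)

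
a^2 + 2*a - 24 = (a - 4)*(a + 6)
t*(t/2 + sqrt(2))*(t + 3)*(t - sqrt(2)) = t^4/2 + sqrt(2)*t^3/2 + 3*t^3/2 - 2*t^2 + 3*sqrt(2)*t^2/2 - 6*t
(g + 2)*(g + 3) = g^2 + 5*g + 6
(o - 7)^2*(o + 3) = o^3 - 11*o^2 + 7*o + 147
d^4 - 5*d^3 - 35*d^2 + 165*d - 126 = (d - 7)*(d - 3)*(d - 1)*(d + 6)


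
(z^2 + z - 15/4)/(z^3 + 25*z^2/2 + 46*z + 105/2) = (z - 3/2)/(z^2 + 10*z + 21)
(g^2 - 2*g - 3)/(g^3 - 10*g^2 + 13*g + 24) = 1/(g - 8)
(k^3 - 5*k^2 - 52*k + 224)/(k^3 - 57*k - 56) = (k - 4)/(k + 1)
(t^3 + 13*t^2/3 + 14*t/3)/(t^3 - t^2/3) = (3*t^2 + 13*t + 14)/(t*(3*t - 1))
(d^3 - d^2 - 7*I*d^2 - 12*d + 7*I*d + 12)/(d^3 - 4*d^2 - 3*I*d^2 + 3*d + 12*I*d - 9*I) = (d - 4*I)/(d - 3)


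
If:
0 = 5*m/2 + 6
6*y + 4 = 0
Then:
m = -12/5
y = -2/3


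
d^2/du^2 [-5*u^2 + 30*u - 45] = -10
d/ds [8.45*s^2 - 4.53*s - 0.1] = 16.9*s - 4.53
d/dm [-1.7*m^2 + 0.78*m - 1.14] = 0.78 - 3.4*m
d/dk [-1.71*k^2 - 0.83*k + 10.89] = -3.42*k - 0.83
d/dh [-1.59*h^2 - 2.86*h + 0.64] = -3.18*h - 2.86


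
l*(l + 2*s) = l^2 + 2*l*s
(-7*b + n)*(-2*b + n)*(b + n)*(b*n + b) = 14*b^4*n + 14*b^4 + 5*b^3*n^2 + 5*b^3*n - 8*b^2*n^3 - 8*b^2*n^2 + b*n^4 + b*n^3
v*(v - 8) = v^2 - 8*v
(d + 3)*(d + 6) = d^2 + 9*d + 18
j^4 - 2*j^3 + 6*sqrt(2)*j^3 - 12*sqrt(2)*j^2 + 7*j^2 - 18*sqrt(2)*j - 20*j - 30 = (j - 3)*(j + 1)*(j + sqrt(2))*(j + 5*sqrt(2))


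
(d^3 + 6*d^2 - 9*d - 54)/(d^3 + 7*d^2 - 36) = (d - 3)/(d - 2)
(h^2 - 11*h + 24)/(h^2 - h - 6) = (h - 8)/(h + 2)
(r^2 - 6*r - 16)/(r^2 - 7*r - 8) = (r + 2)/(r + 1)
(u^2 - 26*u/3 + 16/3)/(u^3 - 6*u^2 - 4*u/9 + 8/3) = 3*(u - 8)/(3*u^2 - 16*u - 12)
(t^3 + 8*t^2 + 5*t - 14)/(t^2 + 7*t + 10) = (t^2 + 6*t - 7)/(t + 5)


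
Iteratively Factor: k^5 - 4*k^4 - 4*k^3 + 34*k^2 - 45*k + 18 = (k + 3)*(k^4 - 7*k^3 + 17*k^2 - 17*k + 6) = (k - 1)*(k + 3)*(k^3 - 6*k^2 + 11*k - 6) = (k - 1)^2*(k + 3)*(k^2 - 5*k + 6) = (k - 3)*(k - 1)^2*(k + 3)*(k - 2)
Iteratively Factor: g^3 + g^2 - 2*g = (g - 1)*(g^2 + 2*g) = g*(g - 1)*(g + 2)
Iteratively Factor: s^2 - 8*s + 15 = (s - 5)*(s - 3)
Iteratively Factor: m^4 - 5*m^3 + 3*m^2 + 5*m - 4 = (m - 1)*(m^3 - 4*m^2 - m + 4) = (m - 1)^2*(m^2 - 3*m - 4) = (m - 4)*(m - 1)^2*(m + 1)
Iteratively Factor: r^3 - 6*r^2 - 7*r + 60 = (r - 4)*(r^2 - 2*r - 15) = (r - 4)*(r + 3)*(r - 5)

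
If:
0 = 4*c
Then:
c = 0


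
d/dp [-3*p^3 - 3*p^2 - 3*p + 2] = -9*p^2 - 6*p - 3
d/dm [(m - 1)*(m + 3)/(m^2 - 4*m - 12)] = 6*(-m^2 - 3*m - 6)/(m^4 - 8*m^3 - 8*m^2 + 96*m + 144)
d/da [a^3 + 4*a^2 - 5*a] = 3*a^2 + 8*a - 5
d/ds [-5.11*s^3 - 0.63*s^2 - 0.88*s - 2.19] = -15.33*s^2 - 1.26*s - 0.88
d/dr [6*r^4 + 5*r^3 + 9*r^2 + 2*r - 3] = 24*r^3 + 15*r^2 + 18*r + 2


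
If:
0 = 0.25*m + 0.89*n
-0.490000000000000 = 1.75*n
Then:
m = 1.00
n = -0.28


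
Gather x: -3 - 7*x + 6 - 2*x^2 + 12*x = -2*x^2 + 5*x + 3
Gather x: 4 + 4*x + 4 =4*x + 8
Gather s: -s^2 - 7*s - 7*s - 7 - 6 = -s^2 - 14*s - 13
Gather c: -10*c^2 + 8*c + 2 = -10*c^2 + 8*c + 2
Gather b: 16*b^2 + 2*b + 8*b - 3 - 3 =16*b^2 + 10*b - 6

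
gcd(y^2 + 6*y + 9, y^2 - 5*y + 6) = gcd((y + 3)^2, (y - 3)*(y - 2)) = 1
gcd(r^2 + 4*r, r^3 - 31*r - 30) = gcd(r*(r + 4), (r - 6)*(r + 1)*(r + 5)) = 1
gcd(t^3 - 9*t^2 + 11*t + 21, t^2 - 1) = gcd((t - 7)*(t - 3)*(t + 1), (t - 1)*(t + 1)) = t + 1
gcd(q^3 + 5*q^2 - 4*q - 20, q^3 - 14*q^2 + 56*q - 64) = q - 2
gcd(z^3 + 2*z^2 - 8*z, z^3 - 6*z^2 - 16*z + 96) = z + 4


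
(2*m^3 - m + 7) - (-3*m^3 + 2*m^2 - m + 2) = 5*m^3 - 2*m^2 + 5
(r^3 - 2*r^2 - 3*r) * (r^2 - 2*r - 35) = r^5 - 4*r^4 - 34*r^3 + 76*r^2 + 105*r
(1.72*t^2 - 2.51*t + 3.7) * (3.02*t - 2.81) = 5.1944*t^3 - 12.4134*t^2 + 18.2271*t - 10.397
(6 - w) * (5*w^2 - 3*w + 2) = -5*w^3 + 33*w^2 - 20*w + 12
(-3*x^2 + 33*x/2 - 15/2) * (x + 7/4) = -3*x^3 + 45*x^2/4 + 171*x/8 - 105/8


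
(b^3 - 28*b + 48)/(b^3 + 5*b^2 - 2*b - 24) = (b^2 + 2*b - 24)/(b^2 + 7*b + 12)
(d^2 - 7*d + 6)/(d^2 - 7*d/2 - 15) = 2*(d - 1)/(2*d + 5)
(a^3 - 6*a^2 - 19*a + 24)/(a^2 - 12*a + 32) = (a^2 + 2*a - 3)/(a - 4)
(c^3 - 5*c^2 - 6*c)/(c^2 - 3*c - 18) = c*(c + 1)/(c + 3)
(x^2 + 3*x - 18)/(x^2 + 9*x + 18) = (x - 3)/(x + 3)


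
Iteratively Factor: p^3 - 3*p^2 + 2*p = (p - 2)*(p^2 - p) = p*(p - 2)*(p - 1)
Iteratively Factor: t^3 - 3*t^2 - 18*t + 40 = (t - 2)*(t^2 - t - 20) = (t - 2)*(t + 4)*(t - 5)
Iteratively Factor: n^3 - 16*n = (n - 4)*(n^2 + 4*n) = (n - 4)*(n + 4)*(n)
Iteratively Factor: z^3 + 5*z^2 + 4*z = (z)*(z^2 + 5*z + 4) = z*(z + 1)*(z + 4)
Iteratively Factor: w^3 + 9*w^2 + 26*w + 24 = (w + 2)*(w^2 + 7*w + 12) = (w + 2)*(w + 3)*(w + 4)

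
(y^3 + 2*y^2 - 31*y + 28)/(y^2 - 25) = (y^3 + 2*y^2 - 31*y + 28)/(y^2 - 25)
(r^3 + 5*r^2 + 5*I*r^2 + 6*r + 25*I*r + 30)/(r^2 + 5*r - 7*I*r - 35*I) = (r^2 + 5*I*r + 6)/(r - 7*I)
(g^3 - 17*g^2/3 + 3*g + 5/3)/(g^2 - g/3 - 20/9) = 3*(-3*g^3 + 17*g^2 - 9*g - 5)/(-9*g^2 + 3*g + 20)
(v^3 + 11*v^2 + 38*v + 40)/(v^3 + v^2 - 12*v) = (v^2 + 7*v + 10)/(v*(v - 3))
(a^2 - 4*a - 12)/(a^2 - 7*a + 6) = (a + 2)/(a - 1)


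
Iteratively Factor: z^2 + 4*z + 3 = (z + 1)*(z + 3)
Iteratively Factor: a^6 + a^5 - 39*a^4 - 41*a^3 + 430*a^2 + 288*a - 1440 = (a + 4)*(a^5 - 3*a^4 - 27*a^3 + 67*a^2 + 162*a - 360) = (a - 2)*(a + 4)*(a^4 - a^3 - 29*a^2 + 9*a + 180) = (a - 2)*(a + 4)^2*(a^3 - 5*a^2 - 9*a + 45) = (a - 5)*(a - 2)*(a + 4)^2*(a^2 - 9) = (a - 5)*(a - 3)*(a - 2)*(a + 4)^2*(a + 3)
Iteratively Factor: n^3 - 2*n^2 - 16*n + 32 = (n - 4)*(n^2 + 2*n - 8) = (n - 4)*(n + 4)*(n - 2)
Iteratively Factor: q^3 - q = (q + 1)*(q^2 - q) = (q - 1)*(q + 1)*(q)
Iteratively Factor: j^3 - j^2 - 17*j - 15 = (j + 3)*(j^2 - 4*j - 5) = (j + 1)*(j + 3)*(j - 5)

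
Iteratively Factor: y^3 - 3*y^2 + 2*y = (y - 2)*(y^2 - y) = (y - 2)*(y - 1)*(y)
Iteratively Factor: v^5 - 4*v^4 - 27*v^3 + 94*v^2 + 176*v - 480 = (v + 4)*(v^4 - 8*v^3 + 5*v^2 + 74*v - 120) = (v + 3)*(v + 4)*(v^3 - 11*v^2 + 38*v - 40) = (v - 2)*(v + 3)*(v + 4)*(v^2 - 9*v + 20) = (v - 5)*(v - 2)*(v + 3)*(v + 4)*(v - 4)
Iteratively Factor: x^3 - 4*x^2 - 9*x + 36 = (x - 3)*(x^2 - x - 12) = (x - 3)*(x + 3)*(x - 4)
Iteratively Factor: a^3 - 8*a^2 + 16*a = (a - 4)*(a^2 - 4*a) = (a - 4)^2*(a)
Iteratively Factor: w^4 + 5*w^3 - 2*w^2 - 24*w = (w + 3)*(w^3 + 2*w^2 - 8*w) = w*(w + 3)*(w^2 + 2*w - 8) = w*(w - 2)*(w + 3)*(w + 4)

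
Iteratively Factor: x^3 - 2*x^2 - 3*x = (x)*(x^2 - 2*x - 3) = x*(x - 3)*(x + 1)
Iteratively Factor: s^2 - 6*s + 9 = (s - 3)*(s - 3)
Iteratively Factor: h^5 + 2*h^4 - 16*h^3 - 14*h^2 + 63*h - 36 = (h - 3)*(h^4 + 5*h^3 - h^2 - 17*h + 12) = (h - 3)*(h - 1)*(h^3 + 6*h^2 + 5*h - 12) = (h - 3)*(h - 1)^2*(h^2 + 7*h + 12) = (h - 3)*(h - 1)^2*(h + 4)*(h + 3)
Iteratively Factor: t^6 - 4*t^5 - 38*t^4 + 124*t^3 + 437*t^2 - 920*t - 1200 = (t - 5)*(t^5 + t^4 - 33*t^3 - 41*t^2 + 232*t + 240) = (t - 5)*(t - 3)*(t^4 + 4*t^3 - 21*t^2 - 104*t - 80) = (t - 5)*(t - 3)*(t + 1)*(t^3 + 3*t^2 - 24*t - 80) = (t - 5)^2*(t - 3)*(t + 1)*(t^2 + 8*t + 16) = (t - 5)^2*(t - 3)*(t + 1)*(t + 4)*(t + 4)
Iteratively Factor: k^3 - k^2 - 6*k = (k + 2)*(k^2 - 3*k) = k*(k + 2)*(k - 3)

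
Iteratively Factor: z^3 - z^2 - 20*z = (z + 4)*(z^2 - 5*z) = (z - 5)*(z + 4)*(z)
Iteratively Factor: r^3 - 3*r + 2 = (r + 2)*(r^2 - 2*r + 1) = (r - 1)*(r + 2)*(r - 1)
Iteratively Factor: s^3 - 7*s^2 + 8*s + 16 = (s + 1)*(s^2 - 8*s + 16) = (s - 4)*(s + 1)*(s - 4)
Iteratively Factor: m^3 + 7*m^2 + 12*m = (m + 4)*(m^2 + 3*m) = m*(m + 4)*(m + 3)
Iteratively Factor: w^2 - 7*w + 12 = (w - 4)*(w - 3)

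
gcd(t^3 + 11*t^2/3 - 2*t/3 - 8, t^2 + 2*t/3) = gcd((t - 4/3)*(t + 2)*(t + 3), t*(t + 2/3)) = 1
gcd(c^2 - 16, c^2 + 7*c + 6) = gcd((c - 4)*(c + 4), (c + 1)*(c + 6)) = 1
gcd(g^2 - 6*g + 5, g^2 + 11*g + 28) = 1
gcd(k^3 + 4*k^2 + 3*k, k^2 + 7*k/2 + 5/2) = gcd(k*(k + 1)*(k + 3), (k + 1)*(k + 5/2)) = k + 1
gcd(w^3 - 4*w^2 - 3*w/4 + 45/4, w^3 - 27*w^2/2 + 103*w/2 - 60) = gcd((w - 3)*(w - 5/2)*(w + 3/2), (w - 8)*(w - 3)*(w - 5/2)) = w^2 - 11*w/2 + 15/2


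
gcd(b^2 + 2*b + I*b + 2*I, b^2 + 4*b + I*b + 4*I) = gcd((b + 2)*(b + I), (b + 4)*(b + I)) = b + I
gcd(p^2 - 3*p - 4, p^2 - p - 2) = p + 1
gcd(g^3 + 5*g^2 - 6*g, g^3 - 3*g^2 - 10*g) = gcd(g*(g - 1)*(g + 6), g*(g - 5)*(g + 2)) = g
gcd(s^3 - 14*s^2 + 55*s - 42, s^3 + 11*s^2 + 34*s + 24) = 1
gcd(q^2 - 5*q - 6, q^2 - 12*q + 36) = q - 6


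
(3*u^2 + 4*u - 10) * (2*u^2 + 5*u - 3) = 6*u^4 + 23*u^3 - 9*u^2 - 62*u + 30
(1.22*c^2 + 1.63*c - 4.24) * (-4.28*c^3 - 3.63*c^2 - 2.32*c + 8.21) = -5.2216*c^5 - 11.405*c^4 + 9.3999*c^3 + 21.6258*c^2 + 23.2191*c - 34.8104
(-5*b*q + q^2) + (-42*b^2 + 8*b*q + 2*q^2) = -42*b^2 + 3*b*q + 3*q^2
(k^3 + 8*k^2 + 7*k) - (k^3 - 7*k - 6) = 8*k^2 + 14*k + 6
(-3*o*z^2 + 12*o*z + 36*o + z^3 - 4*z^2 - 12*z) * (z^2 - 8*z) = -3*o*z^4 + 36*o*z^3 - 60*o*z^2 - 288*o*z + z^5 - 12*z^4 + 20*z^3 + 96*z^2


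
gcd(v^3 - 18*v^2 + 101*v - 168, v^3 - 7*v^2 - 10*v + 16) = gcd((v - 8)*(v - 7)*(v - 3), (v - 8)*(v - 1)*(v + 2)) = v - 8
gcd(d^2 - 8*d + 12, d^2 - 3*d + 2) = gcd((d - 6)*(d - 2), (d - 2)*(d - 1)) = d - 2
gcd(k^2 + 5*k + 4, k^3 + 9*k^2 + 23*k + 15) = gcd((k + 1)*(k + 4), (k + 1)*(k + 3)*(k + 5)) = k + 1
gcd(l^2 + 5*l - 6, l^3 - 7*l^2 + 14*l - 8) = l - 1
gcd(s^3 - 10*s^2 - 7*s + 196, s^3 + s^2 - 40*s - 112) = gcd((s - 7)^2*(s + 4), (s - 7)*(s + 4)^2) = s^2 - 3*s - 28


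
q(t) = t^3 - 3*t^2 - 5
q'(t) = 3*t^2 - 6*t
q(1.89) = -8.97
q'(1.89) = -0.62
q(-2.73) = -47.71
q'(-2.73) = 38.74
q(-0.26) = -5.22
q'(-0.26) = 1.76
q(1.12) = -7.36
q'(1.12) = -2.96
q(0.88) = -6.64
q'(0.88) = -2.96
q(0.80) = -6.41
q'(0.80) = -2.88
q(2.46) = -8.27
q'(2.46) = 3.39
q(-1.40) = -13.62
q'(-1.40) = 14.28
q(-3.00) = -59.00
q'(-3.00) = 45.00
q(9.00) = 481.00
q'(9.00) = 189.00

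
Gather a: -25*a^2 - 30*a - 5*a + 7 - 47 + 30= -25*a^2 - 35*a - 10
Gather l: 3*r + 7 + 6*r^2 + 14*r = 6*r^2 + 17*r + 7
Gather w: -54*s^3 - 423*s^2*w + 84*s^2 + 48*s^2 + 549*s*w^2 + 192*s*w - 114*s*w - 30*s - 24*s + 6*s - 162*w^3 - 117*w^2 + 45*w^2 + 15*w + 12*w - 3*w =-54*s^3 + 132*s^2 - 48*s - 162*w^3 + w^2*(549*s - 72) + w*(-423*s^2 + 78*s + 24)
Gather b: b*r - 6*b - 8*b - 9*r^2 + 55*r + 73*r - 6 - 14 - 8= b*(r - 14) - 9*r^2 + 128*r - 28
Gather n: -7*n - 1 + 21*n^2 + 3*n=21*n^2 - 4*n - 1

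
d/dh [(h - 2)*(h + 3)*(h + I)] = 3*h^2 + 2*h*(1 + I) - 6 + I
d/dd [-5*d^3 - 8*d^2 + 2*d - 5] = -15*d^2 - 16*d + 2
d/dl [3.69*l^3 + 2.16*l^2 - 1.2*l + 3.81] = 11.07*l^2 + 4.32*l - 1.2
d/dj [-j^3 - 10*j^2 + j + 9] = -3*j^2 - 20*j + 1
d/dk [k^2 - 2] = 2*k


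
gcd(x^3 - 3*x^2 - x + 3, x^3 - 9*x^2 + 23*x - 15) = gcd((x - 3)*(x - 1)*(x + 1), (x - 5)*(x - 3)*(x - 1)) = x^2 - 4*x + 3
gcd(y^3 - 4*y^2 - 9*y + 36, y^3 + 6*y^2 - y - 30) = y + 3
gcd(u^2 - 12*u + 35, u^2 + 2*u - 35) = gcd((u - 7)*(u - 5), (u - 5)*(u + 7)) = u - 5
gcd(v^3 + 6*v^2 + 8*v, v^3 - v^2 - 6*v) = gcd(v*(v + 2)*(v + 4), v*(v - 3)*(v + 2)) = v^2 + 2*v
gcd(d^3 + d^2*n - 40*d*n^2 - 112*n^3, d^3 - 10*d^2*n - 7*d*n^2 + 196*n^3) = d^2 - 3*d*n - 28*n^2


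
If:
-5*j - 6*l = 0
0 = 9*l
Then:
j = 0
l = 0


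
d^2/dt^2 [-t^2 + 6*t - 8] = -2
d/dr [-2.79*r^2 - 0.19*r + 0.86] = -5.58*r - 0.19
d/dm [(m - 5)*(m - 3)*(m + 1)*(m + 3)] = 4*m^3 - 12*m^2 - 28*m + 36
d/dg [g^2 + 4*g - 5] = 2*g + 4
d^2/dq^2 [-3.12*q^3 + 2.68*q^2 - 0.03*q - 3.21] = 5.36 - 18.72*q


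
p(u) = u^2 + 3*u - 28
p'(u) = 2*u + 3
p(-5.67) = -12.86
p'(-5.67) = -8.34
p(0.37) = -26.75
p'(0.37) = 3.74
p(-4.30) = -22.41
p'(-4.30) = -5.60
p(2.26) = -16.11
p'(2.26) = 7.52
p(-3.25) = -27.19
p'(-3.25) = -3.50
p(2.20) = -16.56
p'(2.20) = 7.40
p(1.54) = -21.01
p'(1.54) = 6.08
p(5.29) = 15.85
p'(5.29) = 13.58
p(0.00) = -28.00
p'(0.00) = 3.00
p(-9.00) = 26.00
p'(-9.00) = -15.00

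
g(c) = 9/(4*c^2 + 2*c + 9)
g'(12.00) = 0.00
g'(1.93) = -0.20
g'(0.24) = -0.37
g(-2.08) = 0.41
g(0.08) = 0.98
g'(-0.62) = 0.31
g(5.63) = 0.06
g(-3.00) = 0.23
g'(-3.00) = 0.13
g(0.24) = 0.93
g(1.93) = 0.32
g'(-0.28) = 0.03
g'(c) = 9*(-8*c - 2)/(4*c^2 + 2*c + 9)^2 = 18*(-4*c - 1)/(4*c^2 + 2*c + 9)^2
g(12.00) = 0.01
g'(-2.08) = 0.27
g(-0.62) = 0.97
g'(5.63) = -0.02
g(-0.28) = 1.03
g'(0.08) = -0.28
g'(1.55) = -0.27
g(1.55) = 0.41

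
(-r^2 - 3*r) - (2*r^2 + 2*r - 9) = -3*r^2 - 5*r + 9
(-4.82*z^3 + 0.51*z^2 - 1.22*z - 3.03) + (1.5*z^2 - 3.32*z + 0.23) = -4.82*z^3 + 2.01*z^2 - 4.54*z - 2.8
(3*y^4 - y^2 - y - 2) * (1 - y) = -3*y^5 + 3*y^4 + y^3 + y - 2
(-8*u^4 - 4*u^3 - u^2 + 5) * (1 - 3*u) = 24*u^5 + 4*u^4 - u^3 - u^2 - 15*u + 5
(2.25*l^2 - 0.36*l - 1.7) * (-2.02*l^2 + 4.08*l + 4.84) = -4.545*l^4 + 9.9072*l^3 + 12.8552*l^2 - 8.6784*l - 8.228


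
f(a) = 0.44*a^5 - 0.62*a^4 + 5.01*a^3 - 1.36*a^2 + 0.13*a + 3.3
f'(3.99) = 628.61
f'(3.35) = 343.53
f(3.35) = 284.38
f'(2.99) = 235.91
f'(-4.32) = 1258.55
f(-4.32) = -1304.51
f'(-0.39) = 3.67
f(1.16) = 9.24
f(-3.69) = -683.38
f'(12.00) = 43465.57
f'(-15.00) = 123167.68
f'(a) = 2.2*a^4 - 2.48*a^3 + 15.03*a^2 - 2.72*a + 0.13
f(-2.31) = -112.61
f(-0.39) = 2.73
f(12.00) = 105096.06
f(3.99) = 588.23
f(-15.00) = -382725.90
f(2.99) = 181.05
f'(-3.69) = 747.30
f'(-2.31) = 179.83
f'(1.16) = 17.31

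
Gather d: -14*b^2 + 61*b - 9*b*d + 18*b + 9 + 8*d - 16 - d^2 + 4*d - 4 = -14*b^2 + 79*b - d^2 + d*(12 - 9*b) - 11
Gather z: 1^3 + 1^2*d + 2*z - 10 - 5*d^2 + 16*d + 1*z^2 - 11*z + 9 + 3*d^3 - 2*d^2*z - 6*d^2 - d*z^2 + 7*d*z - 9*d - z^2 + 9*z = 3*d^3 - 11*d^2 - d*z^2 + 8*d + z*(-2*d^2 + 7*d)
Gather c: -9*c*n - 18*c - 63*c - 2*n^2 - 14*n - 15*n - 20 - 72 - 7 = c*(-9*n - 81) - 2*n^2 - 29*n - 99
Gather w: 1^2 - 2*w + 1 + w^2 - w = w^2 - 3*w + 2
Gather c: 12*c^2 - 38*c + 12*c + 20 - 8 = 12*c^2 - 26*c + 12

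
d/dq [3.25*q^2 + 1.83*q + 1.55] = 6.5*q + 1.83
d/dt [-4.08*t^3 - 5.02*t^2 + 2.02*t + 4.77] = -12.24*t^2 - 10.04*t + 2.02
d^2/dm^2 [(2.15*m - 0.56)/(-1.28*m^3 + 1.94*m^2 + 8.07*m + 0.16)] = (-21.13536*m^5 + 43.043328*m^4 - 82.8502320000001*m^3 - 27.3456*m^2 + 57.295776*m + 78.1444)/(2.097152*m^9 - 9.535488*m^8 - 25.21344*m^7 + 112.148728*m^6 + 161.346732*m^5 - 370.91703*m^4 - 540.489207*m^3 - 31.408944*m^2 - 0.619776*m - 0.004096)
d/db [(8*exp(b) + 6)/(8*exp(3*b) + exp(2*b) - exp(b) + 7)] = 2*(-(4*exp(b) + 3)*(24*exp(2*b) + 2*exp(b) - 1) + 32*exp(3*b) + 4*exp(2*b) - 4*exp(b) + 28)*exp(b)/(8*exp(3*b) + exp(2*b) - exp(b) + 7)^2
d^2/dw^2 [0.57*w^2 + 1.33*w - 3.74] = 1.14000000000000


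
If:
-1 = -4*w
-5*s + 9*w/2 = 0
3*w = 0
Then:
No Solution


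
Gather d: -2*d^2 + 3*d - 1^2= -2*d^2 + 3*d - 1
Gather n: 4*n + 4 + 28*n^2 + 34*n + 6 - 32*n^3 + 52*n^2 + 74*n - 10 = -32*n^3 + 80*n^2 + 112*n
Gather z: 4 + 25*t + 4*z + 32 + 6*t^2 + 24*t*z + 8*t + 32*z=6*t^2 + 33*t + z*(24*t + 36) + 36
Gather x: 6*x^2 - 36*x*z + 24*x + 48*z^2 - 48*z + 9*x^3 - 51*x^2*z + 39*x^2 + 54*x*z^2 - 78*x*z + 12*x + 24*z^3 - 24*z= 9*x^3 + x^2*(45 - 51*z) + x*(54*z^2 - 114*z + 36) + 24*z^3 + 48*z^2 - 72*z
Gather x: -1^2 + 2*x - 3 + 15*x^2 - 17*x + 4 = 15*x^2 - 15*x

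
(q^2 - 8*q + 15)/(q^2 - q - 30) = (-q^2 + 8*q - 15)/(-q^2 + q + 30)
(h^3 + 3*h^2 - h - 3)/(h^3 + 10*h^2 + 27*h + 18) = (h - 1)/(h + 6)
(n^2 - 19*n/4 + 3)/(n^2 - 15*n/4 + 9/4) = (n - 4)/(n - 3)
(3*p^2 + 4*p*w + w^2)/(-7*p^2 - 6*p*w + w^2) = (-3*p - w)/(7*p - w)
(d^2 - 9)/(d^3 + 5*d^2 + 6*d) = (d - 3)/(d*(d + 2))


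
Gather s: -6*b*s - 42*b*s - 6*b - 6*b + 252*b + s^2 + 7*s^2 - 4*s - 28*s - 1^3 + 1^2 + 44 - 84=240*b + 8*s^2 + s*(-48*b - 32) - 40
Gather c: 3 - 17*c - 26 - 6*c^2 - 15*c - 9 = -6*c^2 - 32*c - 32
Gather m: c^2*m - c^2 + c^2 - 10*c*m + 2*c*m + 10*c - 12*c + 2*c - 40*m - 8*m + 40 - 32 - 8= m*(c^2 - 8*c - 48)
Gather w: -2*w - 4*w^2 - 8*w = -4*w^2 - 10*w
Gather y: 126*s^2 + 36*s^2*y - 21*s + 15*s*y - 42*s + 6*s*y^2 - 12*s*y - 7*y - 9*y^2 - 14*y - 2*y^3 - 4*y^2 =126*s^2 - 63*s - 2*y^3 + y^2*(6*s - 13) + y*(36*s^2 + 3*s - 21)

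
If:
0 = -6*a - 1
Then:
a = -1/6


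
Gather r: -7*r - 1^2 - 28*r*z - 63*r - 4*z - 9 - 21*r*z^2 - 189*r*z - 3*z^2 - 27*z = r*(-21*z^2 - 217*z - 70) - 3*z^2 - 31*z - 10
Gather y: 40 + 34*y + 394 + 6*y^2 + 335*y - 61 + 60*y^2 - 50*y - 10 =66*y^2 + 319*y + 363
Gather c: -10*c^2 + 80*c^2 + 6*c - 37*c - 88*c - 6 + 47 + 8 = 70*c^2 - 119*c + 49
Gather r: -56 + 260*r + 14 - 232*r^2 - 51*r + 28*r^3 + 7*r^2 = 28*r^3 - 225*r^2 + 209*r - 42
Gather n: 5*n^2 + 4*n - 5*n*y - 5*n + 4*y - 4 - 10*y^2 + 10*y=5*n^2 + n*(-5*y - 1) - 10*y^2 + 14*y - 4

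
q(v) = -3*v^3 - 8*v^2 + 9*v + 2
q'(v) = -9*v^2 - 16*v + 9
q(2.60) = -81.41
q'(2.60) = -93.44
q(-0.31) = -1.47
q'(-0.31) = 13.10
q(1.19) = -3.67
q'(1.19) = -22.78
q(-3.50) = 1.12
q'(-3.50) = -45.25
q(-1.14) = -14.21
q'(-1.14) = 15.54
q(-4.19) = 44.52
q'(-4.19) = -81.96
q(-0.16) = 0.37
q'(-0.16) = 11.33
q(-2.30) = -24.52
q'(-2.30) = -1.81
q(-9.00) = 1460.00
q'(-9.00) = -576.00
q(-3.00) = -16.00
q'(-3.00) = -24.00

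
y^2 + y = y*(y + 1)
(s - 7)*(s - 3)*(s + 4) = s^3 - 6*s^2 - 19*s + 84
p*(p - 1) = p^2 - p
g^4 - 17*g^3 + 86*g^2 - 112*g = g*(g - 8)*(g - 7)*(g - 2)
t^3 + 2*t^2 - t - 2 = (t - 1)*(t + 1)*(t + 2)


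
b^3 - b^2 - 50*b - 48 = (b - 8)*(b + 1)*(b + 6)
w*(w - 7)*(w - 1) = w^3 - 8*w^2 + 7*w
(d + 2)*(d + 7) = d^2 + 9*d + 14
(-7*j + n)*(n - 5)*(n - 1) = -7*j*n^2 + 42*j*n - 35*j + n^3 - 6*n^2 + 5*n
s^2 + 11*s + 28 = (s + 4)*(s + 7)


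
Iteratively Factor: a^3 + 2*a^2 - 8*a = (a)*(a^2 + 2*a - 8) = a*(a + 4)*(a - 2)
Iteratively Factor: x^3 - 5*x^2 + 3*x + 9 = (x + 1)*(x^2 - 6*x + 9) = (x - 3)*(x + 1)*(x - 3)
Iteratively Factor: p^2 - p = (p)*(p - 1)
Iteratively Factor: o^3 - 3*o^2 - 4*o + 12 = (o - 2)*(o^2 - o - 6) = (o - 2)*(o + 2)*(o - 3)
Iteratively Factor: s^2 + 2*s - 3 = (s + 3)*(s - 1)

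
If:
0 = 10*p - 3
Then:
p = 3/10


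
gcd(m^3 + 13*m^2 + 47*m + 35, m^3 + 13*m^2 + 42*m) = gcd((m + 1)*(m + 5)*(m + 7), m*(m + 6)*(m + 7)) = m + 7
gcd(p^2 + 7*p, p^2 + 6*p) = p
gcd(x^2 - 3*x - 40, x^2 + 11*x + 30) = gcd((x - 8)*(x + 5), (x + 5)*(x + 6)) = x + 5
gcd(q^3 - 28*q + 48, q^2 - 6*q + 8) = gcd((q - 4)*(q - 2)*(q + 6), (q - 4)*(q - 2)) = q^2 - 6*q + 8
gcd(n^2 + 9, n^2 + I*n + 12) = n - 3*I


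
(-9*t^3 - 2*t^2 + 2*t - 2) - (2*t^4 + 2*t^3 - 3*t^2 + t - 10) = -2*t^4 - 11*t^3 + t^2 + t + 8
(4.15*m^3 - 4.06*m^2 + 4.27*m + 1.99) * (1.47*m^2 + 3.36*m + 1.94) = 6.1005*m^5 + 7.9758*m^4 + 0.686300000000001*m^3 + 9.3961*m^2 + 14.9702*m + 3.8606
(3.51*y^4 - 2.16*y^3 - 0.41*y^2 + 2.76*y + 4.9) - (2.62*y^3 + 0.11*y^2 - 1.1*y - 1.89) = 3.51*y^4 - 4.78*y^3 - 0.52*y^2 + 3.86*y + 6.79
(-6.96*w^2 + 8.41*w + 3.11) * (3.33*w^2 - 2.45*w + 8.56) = -23.1768*w^4 + 45.0573*w^3 - 69.8258*w^2 + 64.3701*w + 26.6216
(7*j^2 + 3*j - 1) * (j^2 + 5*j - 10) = 7*j^4 + 38*j^3 - 56*j^2 - 35*j + 10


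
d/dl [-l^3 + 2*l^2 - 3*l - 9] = -3*l^2 + 4*l - 3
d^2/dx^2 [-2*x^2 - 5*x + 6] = -4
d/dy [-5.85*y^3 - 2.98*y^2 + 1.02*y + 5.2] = -17.55*y^2 - 5.96*y + 1.02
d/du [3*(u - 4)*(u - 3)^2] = 3*(u - 3)*(3*u - 11)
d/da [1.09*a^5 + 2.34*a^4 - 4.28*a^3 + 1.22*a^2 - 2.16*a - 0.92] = 5.45*a^4 + 9.36*a^3 - 12.84*a^2 + 2.44*a - 2.16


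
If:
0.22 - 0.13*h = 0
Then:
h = 1.69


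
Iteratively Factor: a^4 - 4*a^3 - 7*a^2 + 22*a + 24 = (a - 4)*(a^3 - 7*a - 6) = (a - 4)*(a + 2)*(a^2 - 2*a - 3) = (a - 4)*(a - 3)*(a + 2)*(a + 1)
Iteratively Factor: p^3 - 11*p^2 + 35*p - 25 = (p - 5)*(p^2 - 6*p + 5) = (p - 5)^2*(p - 1)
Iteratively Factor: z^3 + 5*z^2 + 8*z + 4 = (z + 2)*(z^2 + 3*z + 2) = (z + 2)^2*(z + 1)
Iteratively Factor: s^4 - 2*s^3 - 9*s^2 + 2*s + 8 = (s + 2)*(s^3 - 4*s^2 - s + 4) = (s - 1)*(s + 2)*(s^2 - 3*s - 4) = (s - 4)*(s - 1)*(s + 2)*(s + 1)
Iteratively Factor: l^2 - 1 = (l + 1)*(l - 1)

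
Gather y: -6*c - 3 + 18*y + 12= -6*c + 18*y + 9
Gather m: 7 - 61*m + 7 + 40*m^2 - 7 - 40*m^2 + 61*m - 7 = 0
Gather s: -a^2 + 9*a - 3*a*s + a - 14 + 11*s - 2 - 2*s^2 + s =-a^2 + 10*a - 2*s^2 + s*(12 - 3*a) - 16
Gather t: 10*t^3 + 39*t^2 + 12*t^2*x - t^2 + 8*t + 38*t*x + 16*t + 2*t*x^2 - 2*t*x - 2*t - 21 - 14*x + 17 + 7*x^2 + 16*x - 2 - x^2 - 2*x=10*t^3 + t^2*(12*x + 38) + t*(2*x^2 + 36*x + 22) + 6*x^2 - 6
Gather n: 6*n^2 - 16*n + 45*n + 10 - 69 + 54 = 6*n^2 + 29*n - 5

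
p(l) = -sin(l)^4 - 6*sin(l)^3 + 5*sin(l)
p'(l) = -4*sin(l)^3*cos(l) - 18*sin(l)^2*cos(l) + 5*cos(l)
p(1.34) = -1.57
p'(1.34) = -3.60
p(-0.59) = -1.84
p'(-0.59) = 0.10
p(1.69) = -1.88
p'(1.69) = 1.98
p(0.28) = 1.25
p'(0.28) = 3.40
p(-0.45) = -1.72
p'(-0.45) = 1.73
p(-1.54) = -0.00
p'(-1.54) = -0.28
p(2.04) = -0.43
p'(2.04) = 5.50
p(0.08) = 0.40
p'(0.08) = 4.87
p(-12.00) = 1.67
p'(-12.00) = -0.68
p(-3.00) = -0.69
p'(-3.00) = -4.61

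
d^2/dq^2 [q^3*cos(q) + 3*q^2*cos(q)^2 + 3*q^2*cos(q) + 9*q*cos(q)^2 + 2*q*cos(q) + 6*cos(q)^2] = -q^3*cos(q) - 6*q^2*sin(q) - 3*q^2*cos(q) - 6*q^2*cos(2*q) - 12*q*sin(q) - 12*q*sin(2*q) + 4*q*cos(q) - 18*q*cos(2*q) - 4*sin(q) - 18*sin(2*q) + 6*cos(q) - 9*cos(2*q) + 3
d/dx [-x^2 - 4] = -2*x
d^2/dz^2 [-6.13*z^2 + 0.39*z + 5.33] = -12.2600000000000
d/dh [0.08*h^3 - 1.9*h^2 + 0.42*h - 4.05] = 0.24*h^2 - 3.8*h + 0.42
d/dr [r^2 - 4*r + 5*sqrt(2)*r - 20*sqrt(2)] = 2*r - 4 + 5*sqrt(2)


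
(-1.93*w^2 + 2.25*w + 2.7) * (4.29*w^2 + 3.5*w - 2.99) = -8.2797*w^4 + 2.8975*w^3 + 25.2287*w^2 + 2.7225*w - 8.073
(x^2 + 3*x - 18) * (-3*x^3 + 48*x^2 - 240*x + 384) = -3*x^5 + 39*x^4 - 42*x^3 - 1200*x^2 + 5472*x - 6912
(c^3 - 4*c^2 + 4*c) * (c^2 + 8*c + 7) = c^5 + 4*c^4 - 21*c^3 + 4*c^2 + 28*c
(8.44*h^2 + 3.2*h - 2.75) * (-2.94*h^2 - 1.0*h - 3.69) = -24.8136*h^4 - 17.848*h^3 - 26.2586*h^2 - 9.058*h + 10.1475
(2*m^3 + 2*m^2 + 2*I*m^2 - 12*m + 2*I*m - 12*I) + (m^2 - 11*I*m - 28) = 2*m^3 + 3*m^2 + 2*I*m^2 - 12*m - 9*I*m - 28 - 12*I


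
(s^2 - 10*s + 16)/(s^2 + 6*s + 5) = (s^2 - 10*s + 16)/(s^2 + 6*s + 5)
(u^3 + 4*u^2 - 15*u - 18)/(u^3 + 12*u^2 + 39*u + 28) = (u^2 + 3*u - 18)/(u^2 + 11*u + 28)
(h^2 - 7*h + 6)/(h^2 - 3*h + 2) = (h - 6)/(h - 2)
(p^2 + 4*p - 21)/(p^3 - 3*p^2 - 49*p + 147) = 1/(p - 7)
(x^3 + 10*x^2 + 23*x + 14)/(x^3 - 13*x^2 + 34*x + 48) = (x^2 + 9*x + 14)/(x^2 - 14*x + 48)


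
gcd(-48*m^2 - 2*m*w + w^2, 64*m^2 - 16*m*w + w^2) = -8*m + w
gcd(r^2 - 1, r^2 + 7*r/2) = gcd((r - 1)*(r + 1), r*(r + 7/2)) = 1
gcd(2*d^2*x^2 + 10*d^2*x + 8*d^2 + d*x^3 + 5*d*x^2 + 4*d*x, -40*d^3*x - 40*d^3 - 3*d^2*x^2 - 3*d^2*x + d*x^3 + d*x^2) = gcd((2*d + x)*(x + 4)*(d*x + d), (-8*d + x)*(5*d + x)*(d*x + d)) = d*x + d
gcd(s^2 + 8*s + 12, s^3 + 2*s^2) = s + 2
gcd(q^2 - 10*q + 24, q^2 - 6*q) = q - 6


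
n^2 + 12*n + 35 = (n + 5)*(n + 7)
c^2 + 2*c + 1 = (c + 1)^2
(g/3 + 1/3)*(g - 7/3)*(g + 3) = g^3/3 + 5*g^2/9 - 19*g/9 - 7/3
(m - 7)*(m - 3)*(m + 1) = m^3 - 9*m^2 + 11*m + 21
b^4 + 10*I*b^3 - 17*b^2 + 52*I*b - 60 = (b - 2*I)*(b + I)*(b + 5*I)*(b + 6*I)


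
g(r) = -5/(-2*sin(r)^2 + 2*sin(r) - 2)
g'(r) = -5*(4*sin(r)*cos(r) - 2*cos(r))/(-2*sin(r)^2 + 2*sin(r) - 2)^2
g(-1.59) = 0.83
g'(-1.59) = -0.02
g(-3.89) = 3.19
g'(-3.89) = 1.08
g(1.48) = 2.51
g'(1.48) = -0.23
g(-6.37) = 2.28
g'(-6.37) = 2.44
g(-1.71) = 0.84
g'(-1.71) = -0.12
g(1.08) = 2.79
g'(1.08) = -1.12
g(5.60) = 1.23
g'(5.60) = 1.06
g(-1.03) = 0.96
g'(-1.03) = 0.52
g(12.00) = 1.37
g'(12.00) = 1.31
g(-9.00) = 1.58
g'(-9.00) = -1.66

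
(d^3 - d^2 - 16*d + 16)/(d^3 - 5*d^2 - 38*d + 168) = (d^2 + 3*d - 4)/(d^2 - d - 42)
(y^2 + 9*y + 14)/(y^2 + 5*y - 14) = (y + 2)/(y - 2)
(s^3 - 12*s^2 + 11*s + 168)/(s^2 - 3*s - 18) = (s^2 - 15*s + 56)/(s - 6)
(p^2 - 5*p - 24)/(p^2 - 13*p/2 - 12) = 2*(p + 3)/(2*p + 3)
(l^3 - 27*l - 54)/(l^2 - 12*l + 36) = (l^2 + 6*l + 9)/(l - 6)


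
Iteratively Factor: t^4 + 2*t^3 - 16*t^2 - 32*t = (t + 2)*(t^3 - 16*t) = (t + 2)*(t + 4)*(t^2 - 4*t) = (t - 4)*(t + 2)*(t + 4)*(t)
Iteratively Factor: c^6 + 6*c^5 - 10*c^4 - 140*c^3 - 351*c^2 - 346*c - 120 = (c - 5)*(c^5 + 11*c^4 + 45*c^3 + 85*c^2 + 74*c + 24) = (c - 5)*(c + 1)*(c^4 + 10*c^3 + 35*c^2 + 50*c + 24) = (c - 5)*(c + 1)*(c + 3)*(c^3 + 7*c^2 + 14*c + 8) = (c - 5)*(c + 1)*(c + 3)*(c + 4)*(c^2 + 3*c + 2) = (c - 5)*(c + 1)*(c + 2)*(c + 3)*(c + 4)*(c + 1)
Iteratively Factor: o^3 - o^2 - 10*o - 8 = (o + 1)*(o^2 - 2*o - 8) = (o + 1)*(o + 2)*(o - 4)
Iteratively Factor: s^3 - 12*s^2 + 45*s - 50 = (s - 2)*(s^2 - 10*s + 25) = (s - 5)*(s - 2)*(s - 5)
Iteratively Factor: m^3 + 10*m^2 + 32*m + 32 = (m + 2)*(m^2 + 8*m + 16) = (m + 2)*(m + 4)*(m + 4)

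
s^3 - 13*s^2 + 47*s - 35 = (s - 7)*(s - 5)*(s - 1)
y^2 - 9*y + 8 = (y - 8)*(y - 1)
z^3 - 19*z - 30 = (z - 5)*(z + 2)*(z + 3)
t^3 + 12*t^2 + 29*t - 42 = (t - 1)*(t + 6)*(t + 7)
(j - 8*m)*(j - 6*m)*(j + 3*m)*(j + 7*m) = j^4 - 4*j^3*m - 71*j^2*m^2 + 186*j*m^3 + 1008*m^4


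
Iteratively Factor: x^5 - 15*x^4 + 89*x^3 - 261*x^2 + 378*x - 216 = (x - 4)*(x^4 - 11*x^3 + 45*x^2 - 81*x + 54) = (x - 4)*(x - 2)*(x^3 - 9*x^2 + 27*x - 27) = (x - 4)*(x - 3)*(x - 2)*(x^2 - 6*x + 9) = (x - 4)*(x - 3)^2*(x - 2)*(x - 3)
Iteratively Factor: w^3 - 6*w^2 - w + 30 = (w + 2)*(w^2 - 8*w + 15) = (w - 5)*(w + 2)*(w - 3)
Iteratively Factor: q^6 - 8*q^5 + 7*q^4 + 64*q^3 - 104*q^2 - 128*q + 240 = (q - 2)*(q^5 - 6*q^4 - 5*q^3 + 54*q^2 + 4*q - 120) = (q - 2)*(q + 2)*(q^4 - 8*q^3 + 11*q^2 + 32*q - 60) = (q - 3)*(q - 2)*(q + 2)*(q^3 - 5*q^2 - 4*q + 20) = (q - 3)*(q - 2)*(q + 2)^2*(q^2 - 7*q + 10) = (q - 3)*(q - 2)^2*(q + 2)^2*(q - 5)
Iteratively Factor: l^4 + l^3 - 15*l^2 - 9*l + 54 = (l - 3)*(l^3 + 4*l^2 - 3*l - 18) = (l - 3)*(l + 3)*(l^2 + l - 6) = (l - 3)*(l + 3)^2*(l - 2)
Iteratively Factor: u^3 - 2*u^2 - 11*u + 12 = (u + 3)*(u^2 - 5*u + 4) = (u - 1)*(u + 3)*(u - 4)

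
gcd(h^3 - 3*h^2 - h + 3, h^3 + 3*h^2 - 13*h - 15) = h^2 - 2*h - 3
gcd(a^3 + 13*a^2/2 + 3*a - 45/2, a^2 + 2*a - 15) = a + 5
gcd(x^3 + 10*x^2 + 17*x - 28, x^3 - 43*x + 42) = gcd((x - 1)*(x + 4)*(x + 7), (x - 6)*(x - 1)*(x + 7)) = x^2 + 6*x - 7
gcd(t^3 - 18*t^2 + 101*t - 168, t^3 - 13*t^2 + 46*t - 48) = t^2 - 11*t + 24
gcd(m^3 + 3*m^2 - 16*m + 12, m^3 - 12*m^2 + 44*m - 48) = m - 2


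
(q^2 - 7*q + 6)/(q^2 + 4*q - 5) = (q - 6)/(q + 5)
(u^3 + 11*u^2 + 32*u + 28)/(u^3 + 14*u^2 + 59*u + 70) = (u + 2)/(u + 5)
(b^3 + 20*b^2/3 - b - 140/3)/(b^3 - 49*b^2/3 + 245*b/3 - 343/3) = (b^2 + 9*b + 20)/(b^2 - 14*b + 49)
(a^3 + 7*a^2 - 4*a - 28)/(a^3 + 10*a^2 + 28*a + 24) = (a^2 + 5*a - 14)/(a^2 + 8*a + 12)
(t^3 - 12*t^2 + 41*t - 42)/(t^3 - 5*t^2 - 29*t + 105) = (t - 2)/(t + 5)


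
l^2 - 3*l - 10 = (l - 5)*(l + 2)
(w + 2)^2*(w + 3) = w^3 + 7*w^2 + 16*w + 12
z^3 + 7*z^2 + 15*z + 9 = (z + 1)*(z + 3)^2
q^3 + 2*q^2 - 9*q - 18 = (q - 3)*(q + 2)*(q + 3)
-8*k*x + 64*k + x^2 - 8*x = (-8*k + x)*(x - 8)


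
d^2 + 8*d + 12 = (d + 2)*(d + 6)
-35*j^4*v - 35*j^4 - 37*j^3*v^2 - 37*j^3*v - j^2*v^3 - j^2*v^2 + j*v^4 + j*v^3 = (-7*j + v)*(j + v)*(5*j + v)*(j*v + j)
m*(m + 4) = m^2 + 4*m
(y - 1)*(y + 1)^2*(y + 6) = y^4 + 7*y^3 + 5*y^2 - 7*y - 6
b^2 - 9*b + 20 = (b - 5)*(b - 4)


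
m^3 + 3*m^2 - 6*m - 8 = (m - 2)*(m + 1)*(m + 4)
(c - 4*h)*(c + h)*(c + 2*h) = c^3 - c^2*h - 10*c*h^2 - 8*h^3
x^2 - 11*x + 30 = (x - 6)*(x - 5)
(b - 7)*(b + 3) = b^2 - 4*b - 21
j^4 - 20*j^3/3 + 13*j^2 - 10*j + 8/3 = (j - 4)*(j - 1)^2*(j - 2/3)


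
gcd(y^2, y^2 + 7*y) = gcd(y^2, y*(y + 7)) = y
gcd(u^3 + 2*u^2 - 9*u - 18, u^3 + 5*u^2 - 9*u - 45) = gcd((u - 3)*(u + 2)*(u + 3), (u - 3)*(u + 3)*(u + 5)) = u^2 - 9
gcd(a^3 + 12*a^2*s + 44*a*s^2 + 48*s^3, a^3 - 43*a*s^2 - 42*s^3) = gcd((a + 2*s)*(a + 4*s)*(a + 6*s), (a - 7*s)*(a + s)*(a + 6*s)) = a + 6*s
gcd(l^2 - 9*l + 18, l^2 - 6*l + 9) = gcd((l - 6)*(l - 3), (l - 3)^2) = l - 3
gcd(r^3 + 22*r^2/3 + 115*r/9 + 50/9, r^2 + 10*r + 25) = r + 5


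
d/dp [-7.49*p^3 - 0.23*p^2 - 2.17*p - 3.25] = -22.47*p^2 - 0.46*p - 2.17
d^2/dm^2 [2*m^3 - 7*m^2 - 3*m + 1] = 12*m - 14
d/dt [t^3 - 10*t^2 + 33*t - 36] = 3*t^2 - 20*t + 33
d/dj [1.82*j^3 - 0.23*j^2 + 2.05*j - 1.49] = 5.46*j^2 - 0.46*j + 2.05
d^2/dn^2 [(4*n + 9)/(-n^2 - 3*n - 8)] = 2*(-(2*n + 3)^2*(4*n + 9) + 3*(4*n + 7)*(n^2 + 3*n + 8))/(n^2 + 3*n + 8)^3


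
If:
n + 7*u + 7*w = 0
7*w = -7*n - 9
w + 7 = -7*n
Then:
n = -20/21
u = 23/49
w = -1/3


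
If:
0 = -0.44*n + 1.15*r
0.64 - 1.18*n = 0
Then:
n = 0.54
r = 0.21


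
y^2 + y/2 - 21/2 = (y - 3)*(y + 7/2)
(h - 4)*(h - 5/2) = h^2 - 13*h/2 + 10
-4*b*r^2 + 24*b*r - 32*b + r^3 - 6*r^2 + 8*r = (-4*b + r)*(r - 4)*(r - 2)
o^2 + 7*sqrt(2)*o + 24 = (o + 3*sqrt(2))*(o + 4*sqrt(2))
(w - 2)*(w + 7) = w^2 + 5*w - 14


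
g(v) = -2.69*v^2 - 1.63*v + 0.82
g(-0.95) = -0.06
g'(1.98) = -12.28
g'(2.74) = -16.37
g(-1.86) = -5.45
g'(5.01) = -28.58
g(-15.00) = -579.98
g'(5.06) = -28.85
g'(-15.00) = 79.07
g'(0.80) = -5.93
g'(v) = -5.38*v - 1.63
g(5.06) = -76.30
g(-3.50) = -26.43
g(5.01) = -74.87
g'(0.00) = -1.63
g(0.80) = -2.21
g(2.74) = -23.84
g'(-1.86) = 8.38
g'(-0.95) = 3.48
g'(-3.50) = 17.20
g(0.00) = 0.82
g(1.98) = -12.95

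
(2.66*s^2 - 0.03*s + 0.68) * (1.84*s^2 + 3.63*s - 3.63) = 4.8944*s^4 + 9.6006*s^3 - 8.5135*s^2 + 2.5773*s - 2.4684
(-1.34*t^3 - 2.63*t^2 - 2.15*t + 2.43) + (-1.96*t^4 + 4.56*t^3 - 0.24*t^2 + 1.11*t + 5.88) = -1.96*t^4 + 3.22*t^3 - 2.87*t^2 - 1.04*t + 8.31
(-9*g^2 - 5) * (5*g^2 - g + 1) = -45*g^4 + 9*g^3 - 34*g^2 + 5*g - 5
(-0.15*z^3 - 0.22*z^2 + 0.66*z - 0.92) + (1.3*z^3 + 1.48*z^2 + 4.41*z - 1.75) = 1.15*z^3 + 1.26*z^2 + 5.07*z - 2.67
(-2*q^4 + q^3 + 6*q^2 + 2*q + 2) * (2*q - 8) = -4*q^5 + 18*q^4 + 4*q^3 - 44*q^2 - 12*q - 16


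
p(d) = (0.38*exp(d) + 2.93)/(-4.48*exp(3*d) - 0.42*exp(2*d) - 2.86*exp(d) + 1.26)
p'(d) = (0.38*exp(d) + 2.93)*(13.44*exp(3*d) + 0.84*exp(2*d) + 2.86*exp(d))/(-4.48*exp(3*d) - 0.42*exp(2*d) - 2.86*exp(d) + 1.26)^2 + 0.38*exp(d)/(-4.48*exp(3*d) - 0.42*exp(2*d) - 2.86*exp(d) + 1.26) = (3.4048*exp(3*d) + 39.5388*exp(2*d) + 2.4612*exp(d) + 8.8586)*exp(d)/(20.0704*exp(6*d) + 3.7632*exp(5*d) + 25.802*exp(4*d) - 8.8872*exp(3*d) + 7.1212*exp(2*d) - 7.2072*exp(d) + 1.5876)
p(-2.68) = 2.79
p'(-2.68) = 0.56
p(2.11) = -0.00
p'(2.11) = 0.01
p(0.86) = -0.06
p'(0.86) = 0.15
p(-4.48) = 2.39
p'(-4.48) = 0.07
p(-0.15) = -0.75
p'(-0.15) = 1.91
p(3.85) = -0.00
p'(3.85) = 0.00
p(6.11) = -0.00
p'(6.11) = 0.00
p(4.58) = -0.00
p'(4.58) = 0.00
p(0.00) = -0.51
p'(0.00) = 1.28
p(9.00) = 0.00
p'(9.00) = 0.00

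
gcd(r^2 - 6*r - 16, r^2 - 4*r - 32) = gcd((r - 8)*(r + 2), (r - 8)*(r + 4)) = r - 8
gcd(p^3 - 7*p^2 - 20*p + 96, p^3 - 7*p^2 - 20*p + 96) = p^3 - 7*p^2 - 20*p + 96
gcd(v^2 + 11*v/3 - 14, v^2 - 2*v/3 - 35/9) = v - 7/3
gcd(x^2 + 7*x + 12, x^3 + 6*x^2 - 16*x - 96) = x + 4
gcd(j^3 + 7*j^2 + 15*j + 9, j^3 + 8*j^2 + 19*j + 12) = j^2 + 4*j + 3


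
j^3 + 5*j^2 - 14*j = j*(j - 2)*(j + 7)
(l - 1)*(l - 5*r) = l^2 - 5*l*r - l + 5*r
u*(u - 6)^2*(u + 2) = u^4 - 10*u^3 + 12*u^2 + 72*u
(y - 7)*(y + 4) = y^2 - 3*y - 28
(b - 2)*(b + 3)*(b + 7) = b^3 + 8*b^2 + b - 42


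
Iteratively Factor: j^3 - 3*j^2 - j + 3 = (j - 3)*(j^2 - 1) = (j - 3)*(j - 1)*(j + 1)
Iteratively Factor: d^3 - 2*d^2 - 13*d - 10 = (d - 5)*(d^2 + 3*d + 2) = (d - 5)*(d + 1)*(d + 2)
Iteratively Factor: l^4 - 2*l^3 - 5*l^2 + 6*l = (l - 3)*(l^3 + l^2 - 2*l) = (l - 3)*(l - 1)*(l^2 + 2*l) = l*(l - 3)*(l - 1)*(l + 2)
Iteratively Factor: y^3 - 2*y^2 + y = (y)*(y^2 - 2*y + 1) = y*(y - 1)*(y - 1)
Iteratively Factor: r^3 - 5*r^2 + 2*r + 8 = (r + 1)*(r^2 - 6*r + 8) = (r - 2)*(r + 1)*(r - 4)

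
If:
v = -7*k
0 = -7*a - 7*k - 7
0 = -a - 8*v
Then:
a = -56/57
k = -1/57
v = 7/57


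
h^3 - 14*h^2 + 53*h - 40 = (h - 8)*(h - 5)*(h - 1)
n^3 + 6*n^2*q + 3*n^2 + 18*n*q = n*(n + 3)*(n + 6*q)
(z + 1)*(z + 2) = z^2 + 3*z + 2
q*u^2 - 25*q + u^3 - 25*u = (q + u)*(u - 5)*(u + 5)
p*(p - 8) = p^2 - 8*p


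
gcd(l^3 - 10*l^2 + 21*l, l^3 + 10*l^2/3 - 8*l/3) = l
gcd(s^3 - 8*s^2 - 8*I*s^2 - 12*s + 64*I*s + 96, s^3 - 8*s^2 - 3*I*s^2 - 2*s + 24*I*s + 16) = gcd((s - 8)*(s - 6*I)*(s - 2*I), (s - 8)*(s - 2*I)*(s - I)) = s^2 + s*(-8 - 2*I) + 16*I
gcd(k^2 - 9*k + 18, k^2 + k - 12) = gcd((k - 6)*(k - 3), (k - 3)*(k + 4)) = k - 3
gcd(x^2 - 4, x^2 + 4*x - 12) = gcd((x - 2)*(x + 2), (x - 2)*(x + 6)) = x - 2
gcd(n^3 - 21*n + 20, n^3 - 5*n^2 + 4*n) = n^2 - 5*n + 4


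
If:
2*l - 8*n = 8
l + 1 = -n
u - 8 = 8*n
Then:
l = 0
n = -1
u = 0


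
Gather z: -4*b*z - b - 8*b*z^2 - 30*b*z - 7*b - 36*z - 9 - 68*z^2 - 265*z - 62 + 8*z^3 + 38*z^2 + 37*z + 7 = -8*b + 8*z^3 + z^2*(-8*b - 30) + z*(-34*b - 264) - 64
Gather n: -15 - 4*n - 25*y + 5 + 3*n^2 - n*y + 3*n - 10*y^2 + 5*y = 3*n^2 + n*(-y - 1) - 10*y^2 - 20*y - 10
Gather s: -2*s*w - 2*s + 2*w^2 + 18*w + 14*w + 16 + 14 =s*(-2*w - 2) + 2*w^2 + 32*w + 30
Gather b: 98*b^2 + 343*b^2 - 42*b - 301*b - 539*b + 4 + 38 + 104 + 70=441*b^2 - 882*b + 216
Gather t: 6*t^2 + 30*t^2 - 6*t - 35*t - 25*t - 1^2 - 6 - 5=36*t^2 - 66*t - 12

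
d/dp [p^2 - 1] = 2*p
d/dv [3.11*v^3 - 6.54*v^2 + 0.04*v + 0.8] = 9.33*v^2 - 13.08*v + 0.04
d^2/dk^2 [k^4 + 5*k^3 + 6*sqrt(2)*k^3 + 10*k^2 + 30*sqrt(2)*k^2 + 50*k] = 12*k^2 + 30*k + 36*sqrt(2)*k + 20 + 60*sqrt(2)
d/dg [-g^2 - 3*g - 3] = -2*g - 3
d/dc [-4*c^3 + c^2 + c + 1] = -12*c^2 + 2*c + 1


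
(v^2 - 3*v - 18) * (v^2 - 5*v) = v^4 - 8*v^3 - 3*v^2 + 90*v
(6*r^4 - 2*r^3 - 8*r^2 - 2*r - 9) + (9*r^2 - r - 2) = 6*r^4 - 2*r^3 + r^2 - 3*r - 11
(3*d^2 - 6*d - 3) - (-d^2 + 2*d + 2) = 4*d^2 - 8*d - 5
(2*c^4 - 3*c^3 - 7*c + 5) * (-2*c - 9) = -4*c^5 - 12*c^4 + 27*c^3 + 14*c^2 + 53*c - 45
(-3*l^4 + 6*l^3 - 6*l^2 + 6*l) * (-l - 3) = 3*l^5 + 3*l^4 - 12*l^3 + 12*l^2 - 18*l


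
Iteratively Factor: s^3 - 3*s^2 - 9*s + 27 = (s + 3)*(s^2 - 6*s + 9) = (s - 3)*(s + 3)*(s - 3)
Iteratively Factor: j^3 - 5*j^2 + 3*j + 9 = (j + 1)*(j^2 - 6*j + 9) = (j - 3)*(j + 1)*(j - 3)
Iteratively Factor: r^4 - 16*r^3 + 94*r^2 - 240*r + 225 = (r - 5)*(r^3 - 11*r^2 + 39*r - 45) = (r - 5)*(r - 3)*(r^2 - 8*r + 15) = (r - 5)^2*(r - 3)*(r - 3)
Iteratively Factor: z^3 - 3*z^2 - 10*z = (z)*(z^2 - 3*z - 10) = z*(z + 2)*(z - 5)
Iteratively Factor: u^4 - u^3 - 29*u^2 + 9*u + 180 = (u + 3)*(u^3 - 4*u^2 - 17*u + 60) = (u - 3)*(u + 3)*(u^2 - u - 20) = (u - 3)*(u + 3)*(u + 4)*(u - 5)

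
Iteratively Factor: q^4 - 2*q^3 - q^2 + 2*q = (q - 2)*(q^3 - q) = (q - 2)*(q - 1)*(q^2 + q) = q*(q - 2)*(q - 1)*(q + 1)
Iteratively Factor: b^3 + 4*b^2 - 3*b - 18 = (b + 3)*(b^2 + b - 6) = (b - 2)*(b + 3)*(b + 3)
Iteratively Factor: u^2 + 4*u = (u + 4)*(u)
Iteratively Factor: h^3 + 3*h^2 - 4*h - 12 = (h + 3)*(h^2 - 4) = (h + 2)*(h + 3)*(h - 2)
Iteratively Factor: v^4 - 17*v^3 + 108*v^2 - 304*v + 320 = (v - 4)*(v^3 - 13*v^2 + 56*v - 80) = (v - 4)^2*(v^2 - 9*v + 20) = (v - 5)*(v - 4)^2*(v - 4)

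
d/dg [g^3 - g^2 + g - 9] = 3*g^2 - 2*g + 1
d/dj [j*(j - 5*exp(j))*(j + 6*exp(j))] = j^2*exp(j) + 3*j^2 - 60*j*exp(2*j) + 2*j*exp(j) - 30*exp(2*j)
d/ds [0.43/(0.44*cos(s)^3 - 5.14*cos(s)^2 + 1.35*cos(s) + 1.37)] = (0.5676*cos(s)^2 - 4.4204*cos(s) + 0.5805)*sin(s)/(0.44*cos(s)^3 - 5.14*cos(s)^2 + 1.35*cos(s) + 1.37)^2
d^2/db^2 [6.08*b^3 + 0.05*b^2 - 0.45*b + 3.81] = 36.48*b + 0.1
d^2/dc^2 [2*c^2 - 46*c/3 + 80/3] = 4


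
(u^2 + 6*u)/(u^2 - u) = (u + 6)/(u - 1)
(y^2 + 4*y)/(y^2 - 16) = y/(y - 4)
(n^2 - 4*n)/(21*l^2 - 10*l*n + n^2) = n*(n - 4)/(21*l^2 - 10*l*n + n^2)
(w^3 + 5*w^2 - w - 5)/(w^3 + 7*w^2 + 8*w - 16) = (w^2 + 6*w + 5)/(w^2 + 8*w + 16)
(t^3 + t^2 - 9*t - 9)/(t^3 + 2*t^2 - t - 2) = (t^2 - 9)/(t^2 + t - 2)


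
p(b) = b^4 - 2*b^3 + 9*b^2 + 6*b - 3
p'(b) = 4*b^3 - 6*b^2 + 18*b + 6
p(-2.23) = 75.28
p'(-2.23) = -108.34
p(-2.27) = 79.70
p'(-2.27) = -112.57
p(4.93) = 596.41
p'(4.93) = 428.20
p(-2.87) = 169.04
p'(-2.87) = -189.64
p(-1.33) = 12.77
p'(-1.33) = -37.96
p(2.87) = 108.92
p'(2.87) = 102.80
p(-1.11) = 5.68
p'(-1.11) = -26.84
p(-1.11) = 5.68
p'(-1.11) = -26.84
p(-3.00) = 195.00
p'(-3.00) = -210.00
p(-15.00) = 59307.00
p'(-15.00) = -15114.00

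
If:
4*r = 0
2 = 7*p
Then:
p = 2/7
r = 0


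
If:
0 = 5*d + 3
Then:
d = -3/5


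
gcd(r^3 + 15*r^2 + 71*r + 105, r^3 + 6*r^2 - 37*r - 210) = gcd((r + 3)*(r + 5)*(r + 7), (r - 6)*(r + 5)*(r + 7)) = r^2 + 12*r + 35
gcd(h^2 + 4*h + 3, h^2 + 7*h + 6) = h + 1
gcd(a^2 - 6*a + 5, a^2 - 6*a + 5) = a^2 - 6*a + 5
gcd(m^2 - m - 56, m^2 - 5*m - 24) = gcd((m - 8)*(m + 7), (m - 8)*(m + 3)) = m - 8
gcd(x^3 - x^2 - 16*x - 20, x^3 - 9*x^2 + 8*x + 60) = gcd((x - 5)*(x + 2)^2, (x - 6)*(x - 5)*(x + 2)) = x^2 - 3*x - 10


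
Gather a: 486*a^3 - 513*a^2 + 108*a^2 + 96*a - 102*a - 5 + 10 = 486*a^3 - 405*a^2 - 6*a + 5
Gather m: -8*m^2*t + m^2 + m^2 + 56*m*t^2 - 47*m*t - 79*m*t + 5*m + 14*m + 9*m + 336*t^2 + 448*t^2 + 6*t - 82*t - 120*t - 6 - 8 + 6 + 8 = m^2*(2 - 8*t) + m*(56*t^2 - 126*t + 28) + 784*t^2 - 196*t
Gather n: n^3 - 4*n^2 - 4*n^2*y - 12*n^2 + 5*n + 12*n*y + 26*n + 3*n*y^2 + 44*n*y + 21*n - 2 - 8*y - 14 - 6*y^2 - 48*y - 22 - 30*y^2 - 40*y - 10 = n^3 + n^2*(-4*y - 16) + n*(3*y^2 + 56*y + 52) - 36*y^2 - 96*y - 48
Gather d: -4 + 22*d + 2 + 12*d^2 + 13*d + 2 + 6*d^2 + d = 18*d^2 + 36*d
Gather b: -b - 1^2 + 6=5 - b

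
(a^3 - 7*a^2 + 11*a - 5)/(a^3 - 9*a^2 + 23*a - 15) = (a - 1)/(a - 3)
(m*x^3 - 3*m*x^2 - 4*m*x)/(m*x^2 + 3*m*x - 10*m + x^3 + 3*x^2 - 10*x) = m*x*(x^2 - 3*x - 4)/(m*x^2 + 3*m*x - 10*m + x^3 + 3*x^2 - 10*x)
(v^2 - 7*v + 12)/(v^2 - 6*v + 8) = (v - 3)/(v - 2)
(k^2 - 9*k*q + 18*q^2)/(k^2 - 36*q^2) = (k - 3*q)/(k + 6*q)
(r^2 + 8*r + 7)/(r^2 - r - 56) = (r + 1)/(r - 8)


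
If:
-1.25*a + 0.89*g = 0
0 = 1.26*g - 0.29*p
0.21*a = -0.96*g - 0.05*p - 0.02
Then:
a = -0.01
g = -0.02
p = -0.07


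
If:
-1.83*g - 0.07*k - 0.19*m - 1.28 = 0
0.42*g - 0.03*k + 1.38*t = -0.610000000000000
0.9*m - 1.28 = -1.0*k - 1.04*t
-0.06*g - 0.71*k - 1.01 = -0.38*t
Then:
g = -0.98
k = -1.43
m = 3.22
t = -0.18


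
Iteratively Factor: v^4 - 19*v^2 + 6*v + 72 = (v + 4)*(v^3 - 4*v^2 - 3*v + 18) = (v + 2)*(v + 4)*(v^2 - 6*v + 9) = (v - 3)*(v + 2)*(v + 4)*(v - 3)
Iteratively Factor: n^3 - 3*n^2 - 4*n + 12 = (n - 2)*(n^2 - n - 6) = (n - 2)*(n + 2)*(n - 3)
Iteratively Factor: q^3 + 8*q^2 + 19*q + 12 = (q + 1)*(q^2 + 7*q + 12) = (q + 1)*(q + 4)*(q + 3)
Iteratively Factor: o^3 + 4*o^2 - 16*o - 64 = (o + 4)*(o^2 - 16) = (o + 4)^2*(o - 4)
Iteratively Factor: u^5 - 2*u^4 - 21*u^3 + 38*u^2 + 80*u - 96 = (u - 3)*(u^4 + u^3 - 18*u^2 - 16*u + 32) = (u - 4)*(u - 3)*(u^3 + 5*u^2 + 2*u - 8) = (u - 4)*(u - 3)*(u - 1)*(u^2 + 6*u + 8) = (u - 4)*(u - 3)*(u - 1)*(u + 2)*(u + 4)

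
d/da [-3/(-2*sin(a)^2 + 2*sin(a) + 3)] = 6*(-sin(2*a) + cos(a))/(2*sin(a) + cos(2*a) + 2)^2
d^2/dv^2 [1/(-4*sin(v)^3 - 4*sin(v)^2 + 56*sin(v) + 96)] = (9*sin(v)^6 + 11*sin(v)^5 - 36*sin(v)^4 + 158*sin(v)^3 + 370*sin(v)^2 - 396*sin(v) - 440)/(4*(sin(v)^3 + sin(v)^2 - 14*sin(v) - 24)^3)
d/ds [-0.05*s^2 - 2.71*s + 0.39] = -0.1*s - 2.71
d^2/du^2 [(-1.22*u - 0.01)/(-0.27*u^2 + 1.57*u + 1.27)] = ((3.8254 - 1.9764*u)*(-0.27*u^2 + 1.57*u + 1.27) - (0.54*u - 1.57)*(1.08*u - 3.14)*(1.22*u + 0.01))/(-0.27*u^2 + 1.57*u + 1.27)^3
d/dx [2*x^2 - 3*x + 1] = 4*x - 3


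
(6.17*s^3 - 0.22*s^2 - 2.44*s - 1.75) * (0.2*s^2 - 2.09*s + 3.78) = 1.234*s^5 - 12.9393*s^4 + 23.2944*s^3 + 3.918*s^2 - 5.5657*s - 6.615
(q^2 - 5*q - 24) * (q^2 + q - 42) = q^4 - 4*q^3 - 71*q^2 + 186*q + 1008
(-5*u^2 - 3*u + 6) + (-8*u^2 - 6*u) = -13*u^2 - 9*u + 6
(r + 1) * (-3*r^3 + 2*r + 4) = -3*r^4 - 3*r^3 + 2*r^2 + 6*r + 4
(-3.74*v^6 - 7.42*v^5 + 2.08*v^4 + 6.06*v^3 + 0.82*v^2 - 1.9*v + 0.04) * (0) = 0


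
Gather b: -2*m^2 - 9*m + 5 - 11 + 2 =-2*m^2 - 9*m - 4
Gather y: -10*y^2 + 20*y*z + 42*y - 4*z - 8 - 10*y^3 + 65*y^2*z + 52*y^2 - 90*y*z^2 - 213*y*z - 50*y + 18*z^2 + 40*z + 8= -10*y^3 + y^2*(65*z + 42) + y*(-90*z^2 - 193*z - 8) + 18*z^2 + 36*z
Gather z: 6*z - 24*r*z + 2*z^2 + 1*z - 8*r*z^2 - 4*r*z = z^2*(2 - 8*r) + z*(7 - 28*r)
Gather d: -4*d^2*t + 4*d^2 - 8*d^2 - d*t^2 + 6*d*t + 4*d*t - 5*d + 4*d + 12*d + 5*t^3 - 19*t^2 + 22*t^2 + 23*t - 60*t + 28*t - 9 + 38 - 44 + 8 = d^2*(-4*t - 4) + d*(-t^2 + 10*t + 11) + 5*t^3 + 3*t^2 - 9*t - 7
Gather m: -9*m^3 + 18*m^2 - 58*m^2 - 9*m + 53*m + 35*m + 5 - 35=-9*m^3 - 40*m^2 + 79*m - 30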